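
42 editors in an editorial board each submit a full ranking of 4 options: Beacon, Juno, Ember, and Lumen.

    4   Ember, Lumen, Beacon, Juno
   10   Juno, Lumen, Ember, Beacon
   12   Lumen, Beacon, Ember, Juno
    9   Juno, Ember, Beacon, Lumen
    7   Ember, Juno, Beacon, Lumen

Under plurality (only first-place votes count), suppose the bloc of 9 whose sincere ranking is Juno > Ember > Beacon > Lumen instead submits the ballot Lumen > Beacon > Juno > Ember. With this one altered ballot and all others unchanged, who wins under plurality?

First-place totals with the altered ballot: Beacon 0, Juno 10, Ember 11, Lumen 21.
The switch changes the winner from Juno to Lumen.

Lumen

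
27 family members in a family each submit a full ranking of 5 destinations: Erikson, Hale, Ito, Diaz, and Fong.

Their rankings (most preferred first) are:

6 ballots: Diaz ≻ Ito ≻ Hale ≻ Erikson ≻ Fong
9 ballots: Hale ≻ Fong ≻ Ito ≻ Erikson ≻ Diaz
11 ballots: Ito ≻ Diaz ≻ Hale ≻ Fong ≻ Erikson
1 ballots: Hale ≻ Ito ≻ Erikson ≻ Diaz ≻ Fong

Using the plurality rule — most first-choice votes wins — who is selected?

First-place vote totals:
  Erikson: 0
  Hale: 10
  Ito: 11
  Diaz: 6
  Fong: 0
Ito has the most first-place votes.

Ito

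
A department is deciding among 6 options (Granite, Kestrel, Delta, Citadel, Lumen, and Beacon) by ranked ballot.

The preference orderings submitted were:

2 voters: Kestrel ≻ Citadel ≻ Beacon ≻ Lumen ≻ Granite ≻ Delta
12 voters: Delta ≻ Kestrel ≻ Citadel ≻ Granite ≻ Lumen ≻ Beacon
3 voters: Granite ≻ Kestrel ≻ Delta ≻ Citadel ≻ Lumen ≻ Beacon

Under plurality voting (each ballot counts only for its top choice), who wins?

Delta

First-place vote totals:
  Granite: 3
  Kestrel: 2
  Delta: 12
  Citadel: 0
  Lumen: 0
  Beacon: 0
Delta has the most first-place votes.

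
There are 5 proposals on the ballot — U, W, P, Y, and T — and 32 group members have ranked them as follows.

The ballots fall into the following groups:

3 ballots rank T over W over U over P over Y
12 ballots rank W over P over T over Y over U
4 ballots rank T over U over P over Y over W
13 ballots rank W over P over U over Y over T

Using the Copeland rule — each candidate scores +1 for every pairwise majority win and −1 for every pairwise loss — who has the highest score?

W

Pairwise results:
  U vs W: W wins 28–4.
  U vs P: P wins 25–7.
  U vs Y: U wins 20–12.
  U vs T: T wins 19–13.
  W vs P: W wins 28–4.
  W vs Y: W wins 28–4.
  W vs T: W wins 25–7.
  P vs Y: P wins 32–0.
  P vs T: P wins 25–7.
  Y vs T: T wins 19–13.
Copeland scores (wins − losses):
  U: 1 − 3 = -2
  W: 4 − 0 = 4
  P: 3 − 1 = 2
  Y: 0 − 4 = -4
  T: 2 − 2 = 0
W has the best Copeland score.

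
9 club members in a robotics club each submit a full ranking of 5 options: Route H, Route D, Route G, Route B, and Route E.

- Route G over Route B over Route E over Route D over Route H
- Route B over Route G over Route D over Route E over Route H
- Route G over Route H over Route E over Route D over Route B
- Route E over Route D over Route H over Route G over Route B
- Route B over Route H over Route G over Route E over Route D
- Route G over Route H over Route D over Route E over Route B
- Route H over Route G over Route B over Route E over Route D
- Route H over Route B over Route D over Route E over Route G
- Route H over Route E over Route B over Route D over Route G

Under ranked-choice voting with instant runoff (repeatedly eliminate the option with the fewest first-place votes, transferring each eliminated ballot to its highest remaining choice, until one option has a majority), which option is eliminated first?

Route D

Round 1: Route H 3, Route G 3, Route B 2, Route E 1, Route D 0. Route D has the fewest and is eliminated.
Round 2: Route H 3, Route G 3, Route B 2, Route E 1. Route E has the fewest and is eliminated.
Round 3: Route H 4, Route G 3, Route B 2. Route B has the fewest and is eliminated.
Round 4: Route H 5, Route G 4. Route H has a majority.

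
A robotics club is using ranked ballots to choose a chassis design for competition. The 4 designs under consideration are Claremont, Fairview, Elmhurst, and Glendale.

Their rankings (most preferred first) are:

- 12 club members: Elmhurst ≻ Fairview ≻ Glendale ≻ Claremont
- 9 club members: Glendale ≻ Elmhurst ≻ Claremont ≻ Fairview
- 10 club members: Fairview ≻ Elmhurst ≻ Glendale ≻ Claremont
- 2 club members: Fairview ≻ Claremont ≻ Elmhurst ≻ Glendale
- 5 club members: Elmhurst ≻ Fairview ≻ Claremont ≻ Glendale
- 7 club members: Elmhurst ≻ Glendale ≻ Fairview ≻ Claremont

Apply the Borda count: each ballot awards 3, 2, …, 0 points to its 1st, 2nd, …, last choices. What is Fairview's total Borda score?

77

Borda scores:
  Claremont: 12·0 + 9·1 + 10·0 + 2·2 + 5·1 + 7·0 = 18
  Fairview: 12·2 + 9·0 + 10·3 + 2·3 + 5·2 + 7·1 = 77
  Elmhurst: 12·3 + 9·2 + 10·2 + 2·1 + 5·3 + 7·3 = 112
  Glendale: 12·1 + 9·3 + 10·1 + 2·0 + 5·0 + 7·2 = 63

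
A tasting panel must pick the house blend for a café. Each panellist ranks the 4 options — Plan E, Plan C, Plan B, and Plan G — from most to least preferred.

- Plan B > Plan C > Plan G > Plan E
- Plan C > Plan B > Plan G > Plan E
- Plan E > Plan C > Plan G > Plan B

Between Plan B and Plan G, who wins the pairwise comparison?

Ballots ranking Plan B above Plan G: 2.
Ballots ranking Plan G above Plan B: 1.
Plan B wins the head-to-head, 2–1.

Plan B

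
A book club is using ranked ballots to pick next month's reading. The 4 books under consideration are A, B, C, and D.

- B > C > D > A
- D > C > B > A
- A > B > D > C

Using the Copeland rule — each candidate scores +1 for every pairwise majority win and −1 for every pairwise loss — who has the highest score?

B

Pairwise results:
  A vs B: B wins 2–1.
  A vs C: C wins 2–1.
  A vs D: D wins 2–1.
  B vs C: B wins 2–1.
  B vs D: B wins 2–1.
  C vs D: D wins 2–1.
Copeland scores (wins − losses):
  A: 0 − 3 = -3
  B: 3 − 0 = 3
  C: 1 − 2 = -1
  D: 2 − 1 = 1
B has the best Copeland score.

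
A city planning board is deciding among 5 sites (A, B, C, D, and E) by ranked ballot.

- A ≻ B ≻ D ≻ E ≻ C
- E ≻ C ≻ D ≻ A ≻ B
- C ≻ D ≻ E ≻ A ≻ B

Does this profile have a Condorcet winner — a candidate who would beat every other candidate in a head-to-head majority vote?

No

Head-to-head results (3 voters total):
A vs B: A wins 3–0.
A vs C: C wins 2–1.
A vs D: D wins 2–1.
A vs E: E wins 2–1.
B vs C: C wins 2–1.
B vs D: D wins 2–1.
B vs E: E wins 2–1.
C vs D: C wins 2–1.
C vs E: E wins 2–1.
D vs E: D wins 2–1.
No candidate beats all others: C beats D beats E beats C, a majority cycle.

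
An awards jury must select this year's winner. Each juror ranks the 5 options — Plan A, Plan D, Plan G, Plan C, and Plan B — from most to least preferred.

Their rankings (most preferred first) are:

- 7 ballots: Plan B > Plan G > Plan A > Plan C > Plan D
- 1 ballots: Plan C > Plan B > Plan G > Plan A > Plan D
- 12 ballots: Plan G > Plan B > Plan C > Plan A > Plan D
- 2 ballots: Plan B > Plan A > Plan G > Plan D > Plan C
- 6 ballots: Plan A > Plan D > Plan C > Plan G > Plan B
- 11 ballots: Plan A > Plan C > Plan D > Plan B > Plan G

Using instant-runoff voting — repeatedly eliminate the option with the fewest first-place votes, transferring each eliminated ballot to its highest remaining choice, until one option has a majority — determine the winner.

Round 1: Plan A 17, Plan G 12, Plan B 9, Plan C 1, Plan D 0. Plan D has the fewest and is eliminated.
Round 2: Plan A 17, Plan G 12, Plan B 9, Plan C 1. Plan C has the fewest and is eliminated.
Round 3: Plan A 17, Plan G 12, Plan B 10. Plan B has the fewest and is eliminated.
Round 4: Plan G 20, Plan A 19. Plan G has a majority.

Plan G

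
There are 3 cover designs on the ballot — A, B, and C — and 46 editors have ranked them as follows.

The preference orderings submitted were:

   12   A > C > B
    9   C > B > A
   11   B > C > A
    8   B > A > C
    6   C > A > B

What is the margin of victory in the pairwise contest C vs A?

6

Ballots ranking C above A: 9+11+6 = 26.
Ballots ranking A above C: 12+8 = 20.
C wins 26–20, a margin of 6.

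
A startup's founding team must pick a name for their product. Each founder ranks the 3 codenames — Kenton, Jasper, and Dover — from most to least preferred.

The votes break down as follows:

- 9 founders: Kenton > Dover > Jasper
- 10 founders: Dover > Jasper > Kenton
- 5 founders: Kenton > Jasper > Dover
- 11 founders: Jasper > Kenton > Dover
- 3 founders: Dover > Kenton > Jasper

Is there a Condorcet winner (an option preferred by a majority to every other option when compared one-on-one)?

No

Head-to-head results (38 voters total):
Kenton vs Jasper: Jasper wins 21–17.
Kenton vs Dover: Kenton wins 25–13.
Jasper vs Dover: Dover wins 22–16.
No candidate beats all others: Kenton beats Dover beats Jasper beats Kenton, a majority cycle.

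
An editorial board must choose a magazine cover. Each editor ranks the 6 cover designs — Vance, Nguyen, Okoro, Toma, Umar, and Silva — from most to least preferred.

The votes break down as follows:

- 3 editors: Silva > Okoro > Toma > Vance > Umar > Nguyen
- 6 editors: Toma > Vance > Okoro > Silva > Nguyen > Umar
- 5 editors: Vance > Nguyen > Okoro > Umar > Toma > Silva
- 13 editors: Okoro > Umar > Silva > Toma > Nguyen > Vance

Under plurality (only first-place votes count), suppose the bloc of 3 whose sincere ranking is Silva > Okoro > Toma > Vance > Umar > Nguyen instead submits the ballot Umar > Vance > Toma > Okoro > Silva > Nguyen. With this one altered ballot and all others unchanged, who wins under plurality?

First-place totals with the altered ballot: Vance 5, Nguyen 0, Okoro 13, Toma 6, Umar 3, Silva 0.
The winner is unchanged: still Okoro.

Okoro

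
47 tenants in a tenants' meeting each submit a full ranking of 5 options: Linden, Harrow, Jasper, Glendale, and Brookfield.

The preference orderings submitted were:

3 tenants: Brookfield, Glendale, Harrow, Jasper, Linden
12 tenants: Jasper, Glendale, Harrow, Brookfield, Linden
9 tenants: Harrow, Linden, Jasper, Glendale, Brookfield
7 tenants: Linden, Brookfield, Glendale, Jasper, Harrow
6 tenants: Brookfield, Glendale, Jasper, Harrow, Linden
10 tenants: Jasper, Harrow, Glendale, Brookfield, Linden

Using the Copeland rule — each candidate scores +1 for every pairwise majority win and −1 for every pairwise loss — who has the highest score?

Jasper

Pairwise results:
  Linden vs Harrow: Harrow wins 40–7.
  Linden vs Jasper: Jasper wins 31–16.
  Linden vs Glendale: Glendale wins 31–16.
  Linden vs Brookfield: Brookfield wins 31–16.
  Harrow vs Jasper: Jasper wins 35–12.
  Harrow vs Glendale: Glendale wins 28–19.
  Harrow vs Brookfield: Harrow wins 31–16.
  Jasper vs Glendale: Jasper wins 31–16.
  Jasper vs Brookfield: Jasper wins 31–16.
  Glendale vs Brookfield: Glendale wins 31–16.
Copeland scores (wins − losses):
  Linden: 0 − 4 = -4
  Harrow: 2 − 2 = 0
  Jasper: 4 − 0 = 4
  Glendale: 3 − 1 = 2
  Brookfield: 1 − 3 = -2
Jasper has the best Copeland score.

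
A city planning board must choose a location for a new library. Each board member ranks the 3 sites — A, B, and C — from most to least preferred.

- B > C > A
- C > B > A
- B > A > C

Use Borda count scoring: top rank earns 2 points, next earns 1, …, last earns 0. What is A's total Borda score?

1

Borda scores:
  A: 0 + 0 + 1 = 1
  B: 2 + 1 + 2 = 5
  C: 1 + 2 + 0 = 3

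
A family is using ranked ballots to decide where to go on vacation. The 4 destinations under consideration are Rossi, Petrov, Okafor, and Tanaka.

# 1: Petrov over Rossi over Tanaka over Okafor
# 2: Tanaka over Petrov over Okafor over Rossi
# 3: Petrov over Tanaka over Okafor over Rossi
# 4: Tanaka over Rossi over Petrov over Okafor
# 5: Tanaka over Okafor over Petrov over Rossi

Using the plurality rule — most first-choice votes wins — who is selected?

First-place vote totals:
  Rossi: 0
  Petrov: 2
  Okafor: 0
  Tanaka: 3
Tanaka has the most first-place votes.

Tanaka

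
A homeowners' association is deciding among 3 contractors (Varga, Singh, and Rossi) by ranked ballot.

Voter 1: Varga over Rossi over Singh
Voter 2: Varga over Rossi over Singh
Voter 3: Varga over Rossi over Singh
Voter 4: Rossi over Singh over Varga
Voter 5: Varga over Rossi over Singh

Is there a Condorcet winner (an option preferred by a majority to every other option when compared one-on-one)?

Yes

Head-to-head results (5 voters total):
Varga vs Singh: Varga wins 4–1.
Varga vs Rossi: Varga wins 4–1.
Singh vs Rossi: Rossi wins 5–0.
Varga beats each rival — Singh (4–1), Rossi (4–1) — so Varga is the Condorcet winner.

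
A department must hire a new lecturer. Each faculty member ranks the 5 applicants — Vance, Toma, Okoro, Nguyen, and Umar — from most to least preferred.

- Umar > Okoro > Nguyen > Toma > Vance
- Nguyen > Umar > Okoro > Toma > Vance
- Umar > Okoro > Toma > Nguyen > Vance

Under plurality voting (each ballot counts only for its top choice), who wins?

Umar

First-place vote totals:
  Vance: 0
  Toma: 0
  Okoro: 0
  Nguyen: 1
  Umar: 2
Umar has the most first-place votes.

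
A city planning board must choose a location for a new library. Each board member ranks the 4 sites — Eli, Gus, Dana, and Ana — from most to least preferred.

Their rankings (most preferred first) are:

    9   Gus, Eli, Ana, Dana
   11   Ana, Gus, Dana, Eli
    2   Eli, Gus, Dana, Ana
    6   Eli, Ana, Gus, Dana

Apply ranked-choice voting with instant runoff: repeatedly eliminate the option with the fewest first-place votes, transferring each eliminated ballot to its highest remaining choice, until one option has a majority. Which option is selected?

Ana

Round 1: Ana 11, Gus 9, Eli 8, Dana 0. Dana has the fewest and is eliminated.
Round 2: Ana 11, Gus 9, Eli 8. Eli has the fewest and is eliminated.
Round 3: Ana 17, Gus 11. Ana has a majority.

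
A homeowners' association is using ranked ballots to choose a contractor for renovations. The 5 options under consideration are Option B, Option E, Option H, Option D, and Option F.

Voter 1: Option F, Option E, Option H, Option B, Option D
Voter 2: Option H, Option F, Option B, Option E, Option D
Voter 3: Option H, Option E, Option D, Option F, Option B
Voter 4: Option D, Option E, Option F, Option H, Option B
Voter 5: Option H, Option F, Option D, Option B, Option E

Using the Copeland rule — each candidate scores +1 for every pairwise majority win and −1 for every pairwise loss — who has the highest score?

Pairwise results:
  Option B vs Option E: Option E wins 3–2.
  Option B vs Option H: Option H wins 5–0.
  Option B vs Option D: Option D wins 3–2.
  Option B vs Option F: Option F wins 5–0.
  Option E vs Option H: Option H wins 3–2.
  Option E vs Option D: Option E wins 3–2.
  Option E vs Option F: Option F wins 3–2.
  Option H vs Option D: Option H wins 4–1.
  Option H vs Option F: Option H wins 3–2.
  Option D vs Option F: Option F wins 3–2.
Copeland scores (wins − losses):
  Option B: 0 − 4 = -4
  Option E: 2 − 2 = 0
  Option H: 4 − 0 = 4
  Option D: 1 − 3 = -2
  Option F: 3 − 1 = 2
Option H has the best Copeland score.

Option H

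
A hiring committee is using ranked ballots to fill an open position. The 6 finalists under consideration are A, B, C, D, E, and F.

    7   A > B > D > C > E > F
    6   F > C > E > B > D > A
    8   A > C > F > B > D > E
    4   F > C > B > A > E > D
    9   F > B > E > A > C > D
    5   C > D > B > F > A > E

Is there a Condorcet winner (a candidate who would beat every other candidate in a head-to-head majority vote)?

No

Head-to-head results (39 voters total):
A vs B: B wins 24–15.
A vs C: A wins 24–15.
A vs D: A wins 28–11.
A vs E: A wins 24–15.
A vs F: F wins 24–15.
B vs C: C wins 23–16.
B vs D: B wins 34–5.
B vs E: B wins 33–6.
B vs F: F wins 27–12.
C vs D: C wins 32–7.
C vs E: C wins 30–9.
C vs F: C wins 20–19.
D vs E: D wins 20–19.
D vs F: F wins 27–12.
E vs F: F wins 32–7.
No candidate beats all others: A beats C beats B beats A, a majority cycle.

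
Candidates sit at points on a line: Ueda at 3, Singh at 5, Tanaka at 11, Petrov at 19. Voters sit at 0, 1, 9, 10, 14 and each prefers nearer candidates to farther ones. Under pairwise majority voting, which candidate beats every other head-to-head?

With single-peaked preferences on a line, the Condorcet winner is the candidate closest to the median voter.
The median voter (position 9) is closest to Tanaka at 11.
Check: Tanaka vs Singh — voters closer to Tanaka: 3 of 5.

Tanaka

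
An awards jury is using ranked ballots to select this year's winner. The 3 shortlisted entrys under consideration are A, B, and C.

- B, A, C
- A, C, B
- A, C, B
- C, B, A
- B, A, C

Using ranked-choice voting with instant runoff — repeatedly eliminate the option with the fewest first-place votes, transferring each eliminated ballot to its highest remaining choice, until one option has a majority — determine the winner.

Round 1: A 2, B 2, C 1. C has the fewest and is eliminated.
Round 2: B 3, A 2. B has a majority.

B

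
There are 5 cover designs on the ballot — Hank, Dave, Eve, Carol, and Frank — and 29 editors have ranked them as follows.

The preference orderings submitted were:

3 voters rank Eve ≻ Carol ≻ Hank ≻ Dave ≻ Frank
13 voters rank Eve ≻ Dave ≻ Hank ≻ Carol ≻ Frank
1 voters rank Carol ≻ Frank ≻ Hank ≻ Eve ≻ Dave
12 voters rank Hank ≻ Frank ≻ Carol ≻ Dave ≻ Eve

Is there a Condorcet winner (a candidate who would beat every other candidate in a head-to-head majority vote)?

Head-to-head results (29 voters total):
Hank vs Dave: Hank wins 16–13.
Hank vs Eve: Eve wins 16–13.
Hank vs Carol: Hank wins 25–4.
Hank vs Frank: Hank wins 28–1.
Dave vs Eve: Eve wins 17–12.
Dave vs Carol: Carol wins 16–13.
Dave vs Frank: Dave wins 16–13.
Eve vs Carol: Eve wins 16–13.
Eve vs Frank: Eve wins 16–13.
Carol vs Frank: Carol wins 17–12.
Eve beats each rival — Hank (16–13), Dave (17–12), Carol (16–13), Frank (16–13) — so Eve is the Condorcet winner.

Yes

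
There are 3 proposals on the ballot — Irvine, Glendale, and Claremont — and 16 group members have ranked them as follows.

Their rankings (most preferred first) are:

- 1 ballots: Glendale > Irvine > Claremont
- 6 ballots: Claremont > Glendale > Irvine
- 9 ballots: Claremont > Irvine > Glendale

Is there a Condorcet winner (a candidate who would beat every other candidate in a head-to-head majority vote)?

Head-to-head results (16 voters total):
Irvine vs Glendale: Irvine wins 9–7.
Irvine vs Claremont: Claremont wins 15–1.
Glendale vs Claremont: Claremont wins 15–1.
Claremont beats each rival — Irvine (15–1), Glendale (15–1) — so Claremont is the Condorcet winner.

Yes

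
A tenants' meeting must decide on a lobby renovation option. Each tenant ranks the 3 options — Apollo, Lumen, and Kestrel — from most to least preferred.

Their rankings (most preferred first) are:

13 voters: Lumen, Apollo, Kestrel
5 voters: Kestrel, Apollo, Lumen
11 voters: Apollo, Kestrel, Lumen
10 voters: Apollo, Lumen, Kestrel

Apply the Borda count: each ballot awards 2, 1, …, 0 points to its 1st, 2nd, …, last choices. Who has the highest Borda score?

Borda scores:
  Apollo: 13·1 + 5·1 + 11·2 + 10·2 = 60
  Lumen: 13·2 + 5·0 + 11·0 + 10·1 = 36
  Kestrel: 13·0 + 5·2 + 11·1 + 10·0 = 21
Apollo has the highest total.

Apollo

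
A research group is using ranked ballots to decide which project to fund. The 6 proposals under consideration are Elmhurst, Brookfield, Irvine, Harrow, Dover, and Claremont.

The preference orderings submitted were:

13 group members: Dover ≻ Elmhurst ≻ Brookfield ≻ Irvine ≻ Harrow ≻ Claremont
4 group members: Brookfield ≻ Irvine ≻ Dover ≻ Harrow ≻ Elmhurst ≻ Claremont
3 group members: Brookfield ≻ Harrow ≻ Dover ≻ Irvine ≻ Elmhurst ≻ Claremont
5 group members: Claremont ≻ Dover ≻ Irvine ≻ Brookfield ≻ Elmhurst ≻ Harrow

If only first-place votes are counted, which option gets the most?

Dover

First-place vote totals:
  Elmhurst: 0
  Brookfield: 7
  Irvine: 0
  Harrow: 0
  Dover: 13
  Claremont: 5
Dover has the most first-place votes.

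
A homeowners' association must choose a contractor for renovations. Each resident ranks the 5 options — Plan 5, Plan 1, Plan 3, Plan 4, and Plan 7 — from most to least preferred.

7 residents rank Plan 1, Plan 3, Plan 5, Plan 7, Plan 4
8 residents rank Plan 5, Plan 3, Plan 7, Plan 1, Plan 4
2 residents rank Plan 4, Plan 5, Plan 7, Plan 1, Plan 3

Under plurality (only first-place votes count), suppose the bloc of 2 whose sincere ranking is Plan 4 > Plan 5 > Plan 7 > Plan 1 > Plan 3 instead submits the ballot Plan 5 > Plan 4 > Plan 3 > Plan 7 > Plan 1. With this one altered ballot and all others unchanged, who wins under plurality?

Plan 5

First-place totals with the altered ballot: Plan 5 10, Plan 1 7, Plan 3 0, Plan 4 0, Plan 7 0.
The winner is unchanged: still Plan 5.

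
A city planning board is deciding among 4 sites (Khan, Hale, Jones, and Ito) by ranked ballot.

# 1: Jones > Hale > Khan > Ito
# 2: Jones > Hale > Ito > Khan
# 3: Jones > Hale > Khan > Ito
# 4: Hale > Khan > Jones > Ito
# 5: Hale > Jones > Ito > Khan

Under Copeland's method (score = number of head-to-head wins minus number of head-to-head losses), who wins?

Pairwise results:
  Khan vs Hale: Hale wins 5–0.
  Khan vs Jones: Jones wins 4–1.
  Khan vs Ito: Khan wins 3–2.
  Hale vs Jones: Jones wins 3–2.
  Hale vs Ito: Hale wins 5–0.
  Jones vs Ito: Jones wins 5–0.
Copeland scores (wins − losses):
  Khan: 1 − 2 = -1
  Hale: 2 − 1 = 1
  Jones: 3 − 0 = 3
  Ito: 0 − 3 = -3
Jones has the best Copeland score.

Jones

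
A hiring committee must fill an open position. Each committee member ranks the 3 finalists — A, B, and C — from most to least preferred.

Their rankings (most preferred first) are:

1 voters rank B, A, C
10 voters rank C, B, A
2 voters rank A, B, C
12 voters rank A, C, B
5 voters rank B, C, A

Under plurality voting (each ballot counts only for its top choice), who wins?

First-place vote totals:
  A: 14
  B: 6
  C: 10
A has the most first-place votes.

A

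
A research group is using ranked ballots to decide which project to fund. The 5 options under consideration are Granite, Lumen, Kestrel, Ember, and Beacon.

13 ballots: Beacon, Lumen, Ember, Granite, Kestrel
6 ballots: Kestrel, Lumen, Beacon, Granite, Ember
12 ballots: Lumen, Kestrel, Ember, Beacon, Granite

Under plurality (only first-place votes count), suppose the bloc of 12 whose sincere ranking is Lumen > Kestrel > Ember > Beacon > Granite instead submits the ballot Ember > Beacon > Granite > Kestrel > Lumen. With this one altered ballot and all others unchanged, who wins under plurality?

First-place totals with the altered ballot: Granite 0, Lumen 0, Kestrel 6, Ember 12, Beacon 13.
The winner is unchanged: still Beacon.

Beacon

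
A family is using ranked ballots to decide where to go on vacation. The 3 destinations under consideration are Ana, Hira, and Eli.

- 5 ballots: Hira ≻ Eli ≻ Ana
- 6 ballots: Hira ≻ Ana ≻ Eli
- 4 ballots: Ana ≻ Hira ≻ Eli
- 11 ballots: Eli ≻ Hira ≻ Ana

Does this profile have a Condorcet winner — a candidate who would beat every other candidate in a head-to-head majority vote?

Yes

Head-to-head results (26 voters total):
Ana vs Hira: Hira wins 22–4.
Ana vs Eli: Eli wins 16–10.
Hira vs Eli: Hira wins 15–11.
Hira beats each rival — Ana (22–4), Eli (15–11) — so Hira is the Condorcet winner.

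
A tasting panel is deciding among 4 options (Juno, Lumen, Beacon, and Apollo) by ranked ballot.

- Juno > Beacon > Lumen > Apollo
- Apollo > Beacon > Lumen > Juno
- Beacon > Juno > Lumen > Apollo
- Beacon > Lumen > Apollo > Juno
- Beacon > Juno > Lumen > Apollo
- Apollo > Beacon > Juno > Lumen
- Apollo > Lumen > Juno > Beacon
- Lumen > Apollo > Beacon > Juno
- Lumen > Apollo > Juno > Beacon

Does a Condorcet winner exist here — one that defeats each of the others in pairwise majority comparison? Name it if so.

Head-to-head results (9 voters total):
Juno vs Lumen: Lumen wins 5–4.
Juno vs Beacon: Beacon wins 6–3.
Juno vs Apollo: Apollo wins 6–3.
Lumen vs Beacon: Beacon wins 6–3.
Lumen vs Apollo: Lumen wins 6–3.
Beacon vs Apollo: Apollo wins 5–4.
No candidate beats all others: Lumen beats Apollo beats Beacon beats Lumen, a majority cycle.

There is no Condorcet winner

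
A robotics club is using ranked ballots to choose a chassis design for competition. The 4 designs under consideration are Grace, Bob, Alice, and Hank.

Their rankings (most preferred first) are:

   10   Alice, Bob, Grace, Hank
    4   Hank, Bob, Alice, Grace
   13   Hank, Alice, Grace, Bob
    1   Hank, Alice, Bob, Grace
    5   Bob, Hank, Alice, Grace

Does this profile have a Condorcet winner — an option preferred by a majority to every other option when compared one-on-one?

Yes

Head-to-head results (33 voters total):
Grace vs Bob: Bob wins 20–13.
Grace vs Alice: Alice wins 33–0.
Grace vs Hank: Hank wins 23–10.
Bob vs Alice: Alice wins 24–9.
Bob vs Hank: Hank wins 18–15.
Alice vs Hank: Hank wins 23–10.
Hank beats each rival — Grace (23–10), Bob (18–15), Alice (23–10) — so Hank is the Condorcet winner.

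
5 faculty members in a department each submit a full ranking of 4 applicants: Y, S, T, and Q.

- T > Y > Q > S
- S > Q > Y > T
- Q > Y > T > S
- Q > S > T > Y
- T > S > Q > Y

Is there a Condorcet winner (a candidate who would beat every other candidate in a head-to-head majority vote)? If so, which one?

Q

Head-to-head results (5 voters total):
Y vs S: S wins 3–2.
Y vs T: T wins 3–2.
Y vs Q: Q wins 4–1.
S vs T: T wins 3–2.
S vs Q: Q wins 3–2.
T vs Q: Q wins 3–2.
Q beats each rival — Y (4–1), S (3–2), T (3–2) — so Q is the Condorcet winner.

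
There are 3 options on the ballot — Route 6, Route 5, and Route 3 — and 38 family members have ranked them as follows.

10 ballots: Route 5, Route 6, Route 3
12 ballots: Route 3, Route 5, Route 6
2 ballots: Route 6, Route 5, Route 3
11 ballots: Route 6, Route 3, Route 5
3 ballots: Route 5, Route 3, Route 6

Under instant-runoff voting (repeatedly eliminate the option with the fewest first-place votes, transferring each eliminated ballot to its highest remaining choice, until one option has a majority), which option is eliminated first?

Round 1: Route 6 13, Route 5 13, Route 3 12. Route 3 has the fewest and is eliminated.
Round 2: Route 5 25, Route 6 13. Route 5 has a majority.

Route 3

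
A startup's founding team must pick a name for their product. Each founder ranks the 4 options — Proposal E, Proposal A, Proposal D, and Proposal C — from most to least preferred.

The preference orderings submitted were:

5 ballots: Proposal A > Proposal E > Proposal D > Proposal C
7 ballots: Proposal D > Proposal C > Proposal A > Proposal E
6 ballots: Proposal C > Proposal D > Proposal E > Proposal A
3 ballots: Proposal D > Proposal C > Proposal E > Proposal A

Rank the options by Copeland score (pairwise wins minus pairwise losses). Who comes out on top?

Pairwise results:
  Proposal E vs Proposal A: Proposal A wins 12–9.
  Proposal E vs Proposal D: Proposal D wins 16–5.
  Proposal E vs Proposal C: Proposal C wins 16–5.
  Proposal A vs Proposal D: Proposal D wins 16–5.
  Proposal A vs Proposal C: Proposal C wins 16–5.
  Proposal D vs Proposal C: Proposal D wins 15–6.
Copeland scores (wins − losses):
  Proposal E: 0 − 3 = -3
  Proposal A: 1 − 2 = -1
  Proposal D: 3 − 0 = 3
  Proposal C: 2 − 1 = 1
Proposal D has the best Copeland score.

Proposal D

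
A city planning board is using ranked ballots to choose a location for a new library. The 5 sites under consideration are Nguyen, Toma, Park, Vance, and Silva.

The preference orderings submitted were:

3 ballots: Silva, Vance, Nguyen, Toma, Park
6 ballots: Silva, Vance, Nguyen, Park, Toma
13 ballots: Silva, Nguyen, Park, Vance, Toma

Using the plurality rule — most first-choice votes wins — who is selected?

Silva

First-place vote totals:
  Nguyen: 0
  Toma: 0
  Park: 0
  Vance: 0
  Silva: 22
Silva has the most first-place votes.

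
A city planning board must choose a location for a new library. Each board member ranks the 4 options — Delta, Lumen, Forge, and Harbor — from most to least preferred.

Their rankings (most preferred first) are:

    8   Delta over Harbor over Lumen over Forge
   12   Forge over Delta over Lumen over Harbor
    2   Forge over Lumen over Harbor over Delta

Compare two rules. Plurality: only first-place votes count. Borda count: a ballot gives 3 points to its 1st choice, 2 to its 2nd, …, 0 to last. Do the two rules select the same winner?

No

Plurality first-place counts: Delta 8, Lumen 0, Forge 14, Harbor 0 → Forge.
Borda totals: Delta 48, Lumen 24, Forge 42, Harbor 18 → Delta.
The two rules disagree: plurality picks Forge, Borda picks Delta.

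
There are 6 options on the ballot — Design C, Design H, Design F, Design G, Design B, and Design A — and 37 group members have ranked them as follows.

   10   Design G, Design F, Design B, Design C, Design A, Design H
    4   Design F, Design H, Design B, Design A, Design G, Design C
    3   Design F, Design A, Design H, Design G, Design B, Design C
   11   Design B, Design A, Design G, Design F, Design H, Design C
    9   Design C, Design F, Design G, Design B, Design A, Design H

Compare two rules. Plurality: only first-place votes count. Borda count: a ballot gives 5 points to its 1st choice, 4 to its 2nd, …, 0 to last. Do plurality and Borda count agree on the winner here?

Plurality first-place counts: Design C 9, Design H 0, Design F 7, Design G 10, Design B 11, Design A 0 → Design B.
Borda totals: Design C 65, Design H 36, Design F 133, Design G 120, Design B 118, Design A 83 → Design F.
The two rules disagree: plurality picks Design B, Borda picks Design F.

No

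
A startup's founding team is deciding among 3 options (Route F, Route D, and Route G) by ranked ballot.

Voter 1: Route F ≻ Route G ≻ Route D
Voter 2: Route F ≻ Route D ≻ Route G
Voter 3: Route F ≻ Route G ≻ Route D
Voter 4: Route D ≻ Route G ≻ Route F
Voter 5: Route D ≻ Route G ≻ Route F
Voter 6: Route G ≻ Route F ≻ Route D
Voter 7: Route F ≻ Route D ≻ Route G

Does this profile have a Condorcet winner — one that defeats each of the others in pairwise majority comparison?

Head-to-head results (7 voters total):
Route F vs Route D: Route F wins 5–2.
Route F vs Route G: Route F wins 4–3.
Route D vs Route G: Route D wins 4–3.
Route F beats each rival — Route D (5–2), Route G (4–3) — so Route F is the Condorcet winner.

Yes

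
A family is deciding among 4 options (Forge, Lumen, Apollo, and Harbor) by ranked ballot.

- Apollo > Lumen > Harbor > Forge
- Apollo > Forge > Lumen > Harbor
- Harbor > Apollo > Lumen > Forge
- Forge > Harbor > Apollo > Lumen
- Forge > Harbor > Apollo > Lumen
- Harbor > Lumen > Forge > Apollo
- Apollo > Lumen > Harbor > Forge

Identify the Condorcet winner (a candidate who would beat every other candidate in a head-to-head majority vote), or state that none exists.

Harbor

Head-to-head results (7 voters total):
Forge vs Lumen: Lumen wins 4–3.
Forge vs Apollo: Apollo wins 4–3.
Forge vs Harbor: Harbor wins 4–3.
Lumen vs Apollo: Apollo wins 6–1.
Lumen vs Harbor: Harbor wins 4–3.
Apollo vs Harbor: Harbor wins 4–3.
Harbor beats each rival — Forge (4–3), Lumen (4–3), Apollo (4–3) — so Harbor is the Condorcet winner.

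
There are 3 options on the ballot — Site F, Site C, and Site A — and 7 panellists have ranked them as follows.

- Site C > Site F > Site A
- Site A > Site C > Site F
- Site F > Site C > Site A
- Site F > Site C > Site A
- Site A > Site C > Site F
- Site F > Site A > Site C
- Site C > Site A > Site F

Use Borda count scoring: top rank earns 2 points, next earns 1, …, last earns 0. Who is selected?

Borda scores:
  Site F: 1 + 0 + 2 + 2 + 0 + 2 + 0 = 7
  Site C: 2 + 1 + 1 + 1 + 1 + 0 + 2 = 8
  Site A: 0 + 2 + 0 + 0 + 2 + 1 + 1 = 6
Site C has the highest total.

Site C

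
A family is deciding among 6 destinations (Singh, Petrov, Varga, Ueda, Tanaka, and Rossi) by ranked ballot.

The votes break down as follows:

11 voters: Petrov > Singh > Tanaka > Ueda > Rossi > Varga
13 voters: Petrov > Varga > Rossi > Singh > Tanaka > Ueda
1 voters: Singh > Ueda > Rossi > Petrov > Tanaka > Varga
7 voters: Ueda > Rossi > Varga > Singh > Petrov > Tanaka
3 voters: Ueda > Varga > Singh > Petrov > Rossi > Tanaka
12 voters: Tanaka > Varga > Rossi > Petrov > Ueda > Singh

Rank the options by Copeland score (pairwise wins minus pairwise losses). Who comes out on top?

Petrov

Pairwise results:
  Singh vs Petrov: Petrov wins 36–11.
  Singh vs Varga: Varga wins 35–12.
  Singh vs Ueda: Singh wins 25–22.
  Singh vs Tanaka: Singh wins 35–12.
  Singh vs Rossi: Rossi wins 32–15.
  Petrov vs Varga: Petrov wins 25–22.
  Petrov vs Ueda: Petrov wins 36–11.
  Petrov vs Tanaka: Petrov wins 35–12.
  Petrov vs Rossi: Petrov wins 27–20.
  Varga vs Ueda: Varga wins 25–22.
  Varga vs Tanaka: Tanaka wins 24–23.
  Varga vs Rossi: Varga wins 28–19.
  Ueda vs Tanaka: Tanaka wins 36–11.
  Ueda vs Rossi: Rossi wins 25–22.
  Tanaka vs Rossi: Rossi wins 24–23.
Copeland scores (wins − losses):
  Singh: 2 − 3 = -1
  Petrov: 5 − 0 = 5
  Varga: 3 − 2 = 1
  Ueda: 0 − 5 = -5
  Tanaka: 2 − 3 = -1
  Rossi: 3 − 2 = 1
Petrov has the best Copeland score.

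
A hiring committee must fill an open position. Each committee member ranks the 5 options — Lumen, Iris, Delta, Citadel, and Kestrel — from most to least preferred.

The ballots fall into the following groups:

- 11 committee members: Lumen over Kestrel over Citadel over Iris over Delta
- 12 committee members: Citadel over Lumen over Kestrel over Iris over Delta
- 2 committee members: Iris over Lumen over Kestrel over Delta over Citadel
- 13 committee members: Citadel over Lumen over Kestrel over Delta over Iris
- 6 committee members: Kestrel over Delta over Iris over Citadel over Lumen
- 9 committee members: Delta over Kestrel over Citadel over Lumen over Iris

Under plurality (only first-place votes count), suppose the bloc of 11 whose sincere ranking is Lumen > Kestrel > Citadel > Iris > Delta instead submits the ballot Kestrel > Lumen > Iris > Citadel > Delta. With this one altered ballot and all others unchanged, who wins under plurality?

Citadel

First-place totals with the altered ballot: Lumen 0, Iris 2, Delta 9, Citadel 25, Kestrel 17.
The winner is unchanged: still Citadel.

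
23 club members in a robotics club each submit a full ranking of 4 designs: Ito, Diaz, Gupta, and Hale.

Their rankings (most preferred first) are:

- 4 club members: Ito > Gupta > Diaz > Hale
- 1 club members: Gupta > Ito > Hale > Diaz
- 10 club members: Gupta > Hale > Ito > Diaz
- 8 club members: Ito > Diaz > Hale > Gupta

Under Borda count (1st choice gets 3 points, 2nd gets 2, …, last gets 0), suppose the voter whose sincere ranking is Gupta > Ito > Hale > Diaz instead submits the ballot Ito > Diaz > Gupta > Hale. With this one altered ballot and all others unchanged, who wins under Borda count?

Borda totals with the altered ballot: Ito 49, Diaz 22, Gupta 39, Hale 28.
The winner is unchanged: still Ito.

Ito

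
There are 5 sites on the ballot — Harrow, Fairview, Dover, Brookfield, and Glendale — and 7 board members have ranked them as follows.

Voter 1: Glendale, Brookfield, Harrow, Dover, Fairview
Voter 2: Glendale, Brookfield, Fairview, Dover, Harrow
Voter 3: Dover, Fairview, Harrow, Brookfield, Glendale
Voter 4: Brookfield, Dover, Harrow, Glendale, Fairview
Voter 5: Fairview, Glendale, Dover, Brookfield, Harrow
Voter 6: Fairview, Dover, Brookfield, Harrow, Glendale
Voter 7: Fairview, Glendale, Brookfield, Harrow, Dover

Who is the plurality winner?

Fairview

First-place vote totals:
  Harrow: 0
  Fairview: 3
  Dover: 1
  Brookfield: 1
  Glendale: 2
Fairview has the most first-place votes.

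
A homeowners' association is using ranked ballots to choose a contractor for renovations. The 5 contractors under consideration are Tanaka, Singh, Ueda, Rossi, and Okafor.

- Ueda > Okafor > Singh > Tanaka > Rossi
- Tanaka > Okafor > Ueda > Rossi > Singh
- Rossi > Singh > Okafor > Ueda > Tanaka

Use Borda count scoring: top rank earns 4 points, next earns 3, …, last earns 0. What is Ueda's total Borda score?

Borda scores:
  Tanaka: 1 + 4 + 0 = 5
  Singh: 2 + 0 + 3 = 5
  Ueda: 4 + 2 + 1 = 7
  Rossi: 0 + 1 + 4 = 5
  Okafor: 3 + 3 + 2 = 8

7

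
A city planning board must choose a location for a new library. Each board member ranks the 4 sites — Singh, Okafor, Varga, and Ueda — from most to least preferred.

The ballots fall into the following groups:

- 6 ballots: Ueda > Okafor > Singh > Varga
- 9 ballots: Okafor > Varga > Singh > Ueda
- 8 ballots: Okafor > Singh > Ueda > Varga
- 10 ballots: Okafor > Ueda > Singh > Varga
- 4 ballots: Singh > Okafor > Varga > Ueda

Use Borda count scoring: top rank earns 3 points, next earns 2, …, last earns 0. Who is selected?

Borda scores:
  Singh: 6·1 + 9·1 + 8·2 + 10·1 + 4·3 = 53
  Okafor: 6·2 + 9·3 + 8·3 + 10·3 + 4·2 = 101
  Varga: 6·0 + 9·2 + 8·0 + 10·0 + 4·1 = 22
  Ueda: 6·3 + 9·0 + 8·1 + 10·2 + 4·0 = 46
Okafor has the highest total.

Okafor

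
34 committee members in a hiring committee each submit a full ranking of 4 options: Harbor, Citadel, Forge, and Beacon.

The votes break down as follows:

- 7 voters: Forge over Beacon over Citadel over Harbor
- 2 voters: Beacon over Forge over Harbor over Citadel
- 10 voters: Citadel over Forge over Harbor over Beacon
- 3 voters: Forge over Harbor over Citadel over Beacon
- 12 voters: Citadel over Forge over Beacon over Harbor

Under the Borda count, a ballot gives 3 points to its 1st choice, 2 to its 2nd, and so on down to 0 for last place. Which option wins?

Forge

Borda scores:
  Harbor: 7·0 + 2·1 + 10·1 + 3·2 + 12·0 = 18
  Citadel: 7·1 + 2·0 + 10·3 + 3·1 + 12·3 = 76
  Forge: 7·3 + 2·2 + 10·2 + 3·3 + 12·2 = 78
  Beacon: 7·2 + 2·3 + 10·0 + 3·0 + 12·1 = 32
Forge has the highest total.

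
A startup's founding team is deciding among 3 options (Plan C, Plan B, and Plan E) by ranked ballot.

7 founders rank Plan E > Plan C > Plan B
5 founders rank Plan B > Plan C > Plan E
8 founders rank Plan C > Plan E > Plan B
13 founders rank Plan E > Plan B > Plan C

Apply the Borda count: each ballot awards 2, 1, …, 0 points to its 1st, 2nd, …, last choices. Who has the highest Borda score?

Borda scores:
  Plan C: 7·1 + 5·1 + 8·2 + 13·0 = 28
  Plan B: 7·0 + 5·2 + 8·0 + 13·1 = 23
  Plan E: 7·2 + 5·0 + 8·1 + 13·2 = 48
Plan E has the highest total.

Plan E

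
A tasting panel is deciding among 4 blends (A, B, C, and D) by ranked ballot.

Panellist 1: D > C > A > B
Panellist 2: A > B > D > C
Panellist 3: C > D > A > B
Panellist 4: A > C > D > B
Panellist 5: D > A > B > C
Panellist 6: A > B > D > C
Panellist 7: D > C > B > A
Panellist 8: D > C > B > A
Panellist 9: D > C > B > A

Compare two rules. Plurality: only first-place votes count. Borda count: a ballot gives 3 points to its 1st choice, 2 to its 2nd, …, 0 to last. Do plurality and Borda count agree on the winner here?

Yes

Plurality first-place counts: A 3, B 0, C 1, D 5 → D.
Borda totals: A 13, B 8, C 13, D 20 → D.
The two rules agree on D.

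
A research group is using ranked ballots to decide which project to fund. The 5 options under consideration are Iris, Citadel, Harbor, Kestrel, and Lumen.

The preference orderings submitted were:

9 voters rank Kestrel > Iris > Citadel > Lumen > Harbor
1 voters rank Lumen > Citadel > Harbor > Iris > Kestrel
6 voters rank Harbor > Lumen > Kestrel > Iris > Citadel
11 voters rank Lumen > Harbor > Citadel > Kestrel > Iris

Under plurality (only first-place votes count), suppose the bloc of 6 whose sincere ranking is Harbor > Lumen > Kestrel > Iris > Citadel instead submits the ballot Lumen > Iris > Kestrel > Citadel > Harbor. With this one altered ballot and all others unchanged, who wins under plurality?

Lumen

First-place totals with the altered ballot: Iris 0, Citadel 0, Harbor 0, Kestrel 9, Lumen 18.
The winner is unchanged: still Lumen.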